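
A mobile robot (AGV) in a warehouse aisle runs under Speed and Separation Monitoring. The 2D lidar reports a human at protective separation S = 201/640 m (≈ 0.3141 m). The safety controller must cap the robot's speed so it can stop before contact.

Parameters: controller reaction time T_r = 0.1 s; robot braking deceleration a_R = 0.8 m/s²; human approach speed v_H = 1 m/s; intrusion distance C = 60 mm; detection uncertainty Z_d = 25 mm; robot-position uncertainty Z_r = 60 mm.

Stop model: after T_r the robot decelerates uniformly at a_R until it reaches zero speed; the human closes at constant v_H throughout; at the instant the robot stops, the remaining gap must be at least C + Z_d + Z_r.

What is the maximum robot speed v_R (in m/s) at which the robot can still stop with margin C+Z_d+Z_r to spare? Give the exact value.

at the boundary: (5/8)·v² + (27/20)·v + (-221/3200) = 0
  disc = (27/20)² − 4·(5/8)·(-221/3200) = 12769/6400 ; √disc = 113/80
  v_R = (−(27/20) + 113/80) / (2·(5/8)) = 1/20 m/s
check:
braking lasts T_s = (1/20)/(4/5) = 0.0625 s
robot covers v_R·T_r = 0.0500·0.1000 = 0.0050 m before braking
robot under decel: 0.0500²/(2·0.8000) = 0.0016 m
person approaches 1.0000·(0.1000+0.0625) = 0.1625 m
residual clearance needed = 0.0600+0.0250+0.0600 = 0.1450 m
sum ≈ 0.0050+0.0016+0.1625+0.1450 ≈ 0.3141 m = S ✓

v_R_max = 1/20 m/s = 0.0500 m/s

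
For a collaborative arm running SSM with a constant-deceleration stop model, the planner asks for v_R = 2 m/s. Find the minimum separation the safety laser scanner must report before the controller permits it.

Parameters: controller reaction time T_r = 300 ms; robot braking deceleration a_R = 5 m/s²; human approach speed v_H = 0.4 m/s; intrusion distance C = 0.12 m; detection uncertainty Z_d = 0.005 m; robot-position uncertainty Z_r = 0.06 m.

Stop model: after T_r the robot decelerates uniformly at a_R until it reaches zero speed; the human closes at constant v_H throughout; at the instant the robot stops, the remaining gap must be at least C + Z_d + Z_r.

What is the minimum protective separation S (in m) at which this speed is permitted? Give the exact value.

S_min = 293/200 m = 1.4650 m

stop time T_s = 2/5 = 0.4000 s
robot covers v_R·T_r = 2.0000·0.3000 = 0.6000 m before braking
robot under decel: 2.0000²/(2·5.0000) = 0.4000 m
person approaches 0.4000·(0.3000+0.4000) = 0.2800 m
margins: 0.1200+0.0050+0.0600 = 0.1850 m
S_min ≈ 0.6000+0.4000+0.2800+0.1850  ⇒  S_min = 293/200 m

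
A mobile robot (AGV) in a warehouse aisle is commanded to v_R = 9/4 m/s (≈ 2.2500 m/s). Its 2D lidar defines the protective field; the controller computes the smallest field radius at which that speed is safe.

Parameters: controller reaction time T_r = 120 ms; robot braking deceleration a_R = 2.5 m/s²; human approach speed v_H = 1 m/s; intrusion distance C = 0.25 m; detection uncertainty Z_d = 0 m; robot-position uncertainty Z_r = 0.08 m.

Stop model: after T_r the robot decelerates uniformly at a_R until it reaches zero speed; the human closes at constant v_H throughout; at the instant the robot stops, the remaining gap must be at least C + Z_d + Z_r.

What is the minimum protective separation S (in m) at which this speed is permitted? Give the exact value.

S_min = 1053/400 m = 2.6325 m

stop time T_s = (9/4)/(5/2) = 0.9000 s
robot in T_r: 2.2500·0.1200 = 0.2700 m
robot under decel: 2.2500²/(2·2.5000) = 1.0125 m
human closes 1.0000·1.0200 = 1.0200 m
residual clearance needed = 0.2500+0.0000+0.0800 = 0.3300 m
S_min ≈ 0.2700+1.0125+1.0200+0.3300  ⇒  S_min = 1053/400 m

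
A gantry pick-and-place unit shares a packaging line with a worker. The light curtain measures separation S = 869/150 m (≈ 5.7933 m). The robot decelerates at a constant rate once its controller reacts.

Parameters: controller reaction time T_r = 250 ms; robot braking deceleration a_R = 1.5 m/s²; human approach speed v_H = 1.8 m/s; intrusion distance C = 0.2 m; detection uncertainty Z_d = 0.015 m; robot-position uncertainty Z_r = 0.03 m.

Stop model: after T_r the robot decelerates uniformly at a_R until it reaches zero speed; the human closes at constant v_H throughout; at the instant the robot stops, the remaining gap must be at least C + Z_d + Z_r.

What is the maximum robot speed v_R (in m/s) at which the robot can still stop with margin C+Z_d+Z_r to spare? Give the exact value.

at the boundary: (1/3)·v² + (29/20)·v + (-3059/600) = 0
  disc = (29/20)² − 4·(1/3)·(-3059/600) = 32041/3600 ; √disc = 179/60
  v_R = (−(29/20) + 179/60) / (2·(1/3)) = 23/10 m/s
check:
stop time T_s = (23/10)/(3/2) = 1.5333 s
robot covers v_R·T_r = 2.3000·0.2500 = 0.5750 m before braking
robot under decel: 2.3000²/(2·1.5000) = 1.7633 m
person approaches 1.8000·(0.2500+1.5333) = 3.2100 m
margins: 0.2000+0.0150+0.0300 = 0.2450 m
sum ≈ 0.5750+1.7633+3.2100+0.2450 ≈ 5.7933 m = S ✓

v_R_max = 23/10 m/s = 2.3000 m/s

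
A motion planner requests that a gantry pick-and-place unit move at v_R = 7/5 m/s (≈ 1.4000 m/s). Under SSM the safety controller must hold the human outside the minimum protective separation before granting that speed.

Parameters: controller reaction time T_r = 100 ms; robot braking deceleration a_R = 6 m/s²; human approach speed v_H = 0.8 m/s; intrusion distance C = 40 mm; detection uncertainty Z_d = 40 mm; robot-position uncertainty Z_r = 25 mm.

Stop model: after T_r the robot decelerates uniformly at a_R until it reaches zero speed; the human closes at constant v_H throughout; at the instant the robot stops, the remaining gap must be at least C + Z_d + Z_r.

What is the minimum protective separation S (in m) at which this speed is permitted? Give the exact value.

S_min = 27/40 m = 0.6750 m

braking lasts T_s = (7/5)/6 = 0.2333 s
robot covers v_R·T_r = 1.4000·0.1000 = 0.1400 m before braking
robot covers 1.4000·0.2333 − ½·6.0000·0.2333² = 0.1633 m while stopping
human closes 0.8000·0.3333 = 0.2667 m
residual clearance needed = 0.0400+0.0400+0.0250 = 0.1050 m
S_min ≈ 0.1400+0.1633+0.2667+0.1050  ⇒  S_min = 27/40 m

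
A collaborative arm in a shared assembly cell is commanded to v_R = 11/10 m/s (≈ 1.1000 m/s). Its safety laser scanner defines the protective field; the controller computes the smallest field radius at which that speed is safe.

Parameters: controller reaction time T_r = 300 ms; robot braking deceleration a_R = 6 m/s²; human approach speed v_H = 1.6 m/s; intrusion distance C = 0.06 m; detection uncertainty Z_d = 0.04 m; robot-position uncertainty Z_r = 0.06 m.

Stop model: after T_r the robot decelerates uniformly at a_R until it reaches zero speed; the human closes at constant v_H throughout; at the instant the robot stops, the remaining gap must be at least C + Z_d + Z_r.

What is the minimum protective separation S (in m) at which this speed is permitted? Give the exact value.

braking lasts T_s = (11/10)/6 = 0.1833 s
robot covers v_R·T_r = 1.1000·0.3000 = 0.3300 m before braking
robot covers 1.1000·0.1833 − ½·6.0000·0.1833² = 0.1008 m while stopping
human over T_r+T_s: 1.6000·(0.3000+0.1833) = 0.7733 m
residual clearance needed = 0.0600+0.0400+0.0600 = 0.1600 m
S_min ≈ 0.3300+0.1008+0.7733+0.1600  ⇒  S_min = 1637/1200 m

S_min = 1637/1200 m = 1.3642 m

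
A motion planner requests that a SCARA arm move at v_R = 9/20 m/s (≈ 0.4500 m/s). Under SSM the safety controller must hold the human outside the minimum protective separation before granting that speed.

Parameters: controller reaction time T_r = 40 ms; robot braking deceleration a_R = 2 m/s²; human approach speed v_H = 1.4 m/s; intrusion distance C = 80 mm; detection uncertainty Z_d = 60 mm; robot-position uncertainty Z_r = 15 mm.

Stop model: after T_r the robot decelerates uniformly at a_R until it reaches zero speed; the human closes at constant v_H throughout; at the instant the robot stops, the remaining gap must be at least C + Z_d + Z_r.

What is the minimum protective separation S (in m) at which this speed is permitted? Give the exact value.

stop time T_s = (9/20)/2 = 0.2250 s
robot covers v_R·T_r = 0.4500·0.0400 = 0.0180 m before braking
robot under decel: 0.4500²/(2·2.0000) = 0.0506 m
human over T_r+T_s: 1.4000·(0.0400+0.2250) = 0.3710 m
C+Z_d+Z_r = 0.0800+0.0600+0.0150 = 0.1550 m
S_min ≈ 0.0180+0.0506+0.3710+0.1550  ⇒  S_min = 4757/8000 m

S_min = 4757/8000 m = 0.5946 m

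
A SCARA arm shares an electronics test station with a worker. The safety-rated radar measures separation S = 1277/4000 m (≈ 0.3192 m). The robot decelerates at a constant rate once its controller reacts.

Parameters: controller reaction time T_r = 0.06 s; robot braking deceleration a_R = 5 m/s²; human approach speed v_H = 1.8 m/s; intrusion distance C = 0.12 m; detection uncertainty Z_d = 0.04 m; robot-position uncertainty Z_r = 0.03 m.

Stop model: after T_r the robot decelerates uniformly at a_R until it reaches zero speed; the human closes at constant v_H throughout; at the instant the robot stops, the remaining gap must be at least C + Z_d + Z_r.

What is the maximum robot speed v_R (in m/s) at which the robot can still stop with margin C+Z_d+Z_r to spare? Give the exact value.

v_R_max = 1/20 m/s = 0.0500 m/s

collect terms ⇒ (1/10)·v_R² + (21/50)·v_R + (-17/800) = 0
  disc = (21/50)² − 4·(1/10)·(-17/800) = 1849/10000 ; √disc = 43/100
  v_R = (−(21/50) + 43/100) / (2·(1/10)) = 1/20 m/s
check:
stop time T_s = (1/20)/5 = 0.0100 s
robot in T_r: 0.0500·0.0600 = 0.0030 m
robot covers 0.0500·0.0100 − ½·5.0000·0.0100² = 0.0003 m while stopping
human over T_r+T_s: 1.8000·(0.0600+0.0100) = 0.1260 m
C+Z_d+Z_r = 0.1200+0.0400+0.0300 = 0.1900 m
sum ≈ 0.0030+0.0003+0.1260+0.1900 ≈ 0.3192 m = S ✓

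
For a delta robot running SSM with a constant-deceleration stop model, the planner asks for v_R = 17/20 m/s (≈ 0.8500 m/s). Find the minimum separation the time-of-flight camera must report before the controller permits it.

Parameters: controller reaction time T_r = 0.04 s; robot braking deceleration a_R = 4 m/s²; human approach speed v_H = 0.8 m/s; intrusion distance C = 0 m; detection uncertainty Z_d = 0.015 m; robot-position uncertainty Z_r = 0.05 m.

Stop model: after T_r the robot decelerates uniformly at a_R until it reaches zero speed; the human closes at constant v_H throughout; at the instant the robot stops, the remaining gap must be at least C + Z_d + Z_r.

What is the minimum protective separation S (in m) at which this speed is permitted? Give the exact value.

S_min = 6261/16000 m = 0.3913 m

braking lasts T_s = (17/20)/4 = 0.2125 s
robot covers v_R·T_r = 0.8500·0.0400 = 0.0340 m before braking
robot covers 0.8500·0.2125 − ½·4.0000·0.2125² = 0.0903 m while stopping
human closes 0.8000·0.2525 = 0.2020 m
margins: 0.0000+0.0150+0.0500 = 0.0650 m
S_min ≈ 0.0340+0.0903+0.2020+0.0650  ⇒  S_min = 6261/16000 m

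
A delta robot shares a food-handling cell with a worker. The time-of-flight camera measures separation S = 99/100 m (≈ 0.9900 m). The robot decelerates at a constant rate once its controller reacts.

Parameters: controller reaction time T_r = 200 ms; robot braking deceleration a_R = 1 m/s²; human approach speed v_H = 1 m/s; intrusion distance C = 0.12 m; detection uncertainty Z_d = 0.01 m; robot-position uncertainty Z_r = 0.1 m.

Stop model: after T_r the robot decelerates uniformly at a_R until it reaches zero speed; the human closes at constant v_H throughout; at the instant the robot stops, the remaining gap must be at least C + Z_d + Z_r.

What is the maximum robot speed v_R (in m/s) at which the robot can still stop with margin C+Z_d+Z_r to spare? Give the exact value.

at the boundary: (1/2)·v² + (6/5)·v + (-14/25) = 0
  disc = (6/5)² − 4·(1/2)·(-14/25) = 64/25 ; √disc = 8/5
  v_R = (−(6/5) + 8/5) / (2·(1/2)) = 2/5 m/s
check:
T_s = v_R/a_R = (2/5)/1 = 0.4000 s
reaction-phase robot travel = 0.4000·0.2000 = 0.0800 m
robot under decel: 0.4000²/(2·1.0000) = 0.0800 m
person approaches 1.0000·(0.2000+0.4000) = 0.6000 m
residual clearance needed = 0.1200+0.0100+0.1000 = 0.2300 m
sum ≈ 0.0800+0.0800+0.6000+0.2300 ≈ 0.9900 m = S ✓

v_R_max = 2/5 m/s = 0.4000 m/s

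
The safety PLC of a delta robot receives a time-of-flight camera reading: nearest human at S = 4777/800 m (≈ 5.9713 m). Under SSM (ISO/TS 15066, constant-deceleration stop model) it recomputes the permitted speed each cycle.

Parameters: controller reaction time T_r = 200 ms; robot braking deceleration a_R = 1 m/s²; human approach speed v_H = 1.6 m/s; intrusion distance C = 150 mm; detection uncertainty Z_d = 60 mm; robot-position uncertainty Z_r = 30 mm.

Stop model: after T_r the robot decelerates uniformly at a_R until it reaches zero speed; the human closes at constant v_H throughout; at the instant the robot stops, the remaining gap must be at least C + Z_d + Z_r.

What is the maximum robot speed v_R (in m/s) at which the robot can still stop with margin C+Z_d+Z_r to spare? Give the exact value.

v_R_max = 39/20 m/s = 1.9500 m/s

at the boundary: (1/2)·v² + (9/5)·v + (-4329/800) = 0
  disc = (9/5)² − 4·(1/2)·(-4329/800) = 225/16 ; √disc = 15/4
  v_R = (−(9/5) + 15/4) / (2·(1/2)) = 39/20 m/s
check:
stop time T_s = (39/20)/1 = 1.9500 s
robot covers v_R·T_r = 1.9500·0.2000 = 0.3900 m before braking
robot covers 1.9500·1.9500 − ½·1.0000·1.9500² = 1.9013 m while stopping
human closes 1.6000·2.1500 = 3.4400 m
margins: 0.1500+0.0600+0.0300 = 0.2400 m
sum ≈ 0.3900+1.9013+3.4400+0.2400 ≈ 5.9713 m = S ✓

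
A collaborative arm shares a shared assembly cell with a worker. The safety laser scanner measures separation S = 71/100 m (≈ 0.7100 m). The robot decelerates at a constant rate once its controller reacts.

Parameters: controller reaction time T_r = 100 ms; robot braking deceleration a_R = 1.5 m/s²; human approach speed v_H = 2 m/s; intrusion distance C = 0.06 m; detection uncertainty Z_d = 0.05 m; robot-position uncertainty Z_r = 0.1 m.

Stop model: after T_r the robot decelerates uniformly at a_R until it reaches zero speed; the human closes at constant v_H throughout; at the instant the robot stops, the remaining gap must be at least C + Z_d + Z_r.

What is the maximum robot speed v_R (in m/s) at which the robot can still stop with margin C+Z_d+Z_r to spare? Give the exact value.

at the boundary: (1/3)·v² + (43/30)·v + (-3/10) = 0
  disc = (43/30)² − 4·(1/3)·(-3/10) = 2209/900 ; √disc = 47/30
  v_R = (−(43/30) + 47/30) / (2·(1/3)) = 1/5 m/s
check:
T_s = v_R/a_R = (1/5)/(3/2) = 0.1333 s
robot in T_r: 0.2000·0.1000 = 0.0200 m
robot covers 0.2000·0.1333 − ½·1.5000·0.1333² = 0.0133 m while stopping
person approaches 2.0000·(0.1000+0.1333) = 0.4667 m
C+Z_d+Z_r = 0.0600+0.0500+0.1000 = 0.2100 m
sum ≈ 0.0200+0.0133+0.4667+0.2100 ≈ 0.7100 m = S ✓

v_R_max = 1/5 m/s = 0.2000 m/s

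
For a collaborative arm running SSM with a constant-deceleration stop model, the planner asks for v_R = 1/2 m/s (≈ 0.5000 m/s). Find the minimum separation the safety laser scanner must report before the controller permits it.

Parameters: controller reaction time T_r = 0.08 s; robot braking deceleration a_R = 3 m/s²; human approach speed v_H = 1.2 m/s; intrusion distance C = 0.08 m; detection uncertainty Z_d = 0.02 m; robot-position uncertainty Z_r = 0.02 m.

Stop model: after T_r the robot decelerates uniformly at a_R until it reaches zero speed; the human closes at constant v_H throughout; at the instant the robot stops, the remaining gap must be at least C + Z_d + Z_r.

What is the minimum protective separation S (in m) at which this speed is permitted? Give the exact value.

braking lasts T_s = (1/2)/3 = 0.1667 s
robot covers v_R·T_r = 0.5000·0.0800 = 0.0400 m before braking
braking distance = 0.5000²/(2·3.0000) = 0.0417 m
human over T_r+T_s: 1.2000·(0.0800+0.1667) = 0.2960 m
C+Z_d+Z_r = 0.0800+0.0200+0.0200 = 0.1200 m
S_min ≈ 0.0400+0.0417+0.2960+0.1200  ⇒  S_min = 1493/3000 m

S_min = 1493/3000 m = 0.4977 m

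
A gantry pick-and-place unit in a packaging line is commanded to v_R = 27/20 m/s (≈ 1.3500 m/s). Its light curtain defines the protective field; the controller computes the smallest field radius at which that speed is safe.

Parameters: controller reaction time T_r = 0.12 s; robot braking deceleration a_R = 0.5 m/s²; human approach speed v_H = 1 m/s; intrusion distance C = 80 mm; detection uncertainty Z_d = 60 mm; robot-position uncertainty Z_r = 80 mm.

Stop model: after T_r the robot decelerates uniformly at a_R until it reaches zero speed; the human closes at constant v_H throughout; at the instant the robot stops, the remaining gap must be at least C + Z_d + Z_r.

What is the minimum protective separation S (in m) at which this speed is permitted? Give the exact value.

stop time T_s = (27/20)/(1/2) = 2.7000 s
robot covers v_R·T_r = 1.3500·0.1200 = 0.1620 m before braking
robot covers 1.3500·2.7000 − ½·0.5000·2.7000² = 1.8225 m while stopping
person approaches 1.0000·(0.1200+2.7000) = 2.8200 m
C+Z_d+Z_r = 0.0800+0.0600+0.0800 = 0.2200 m
S_min ≈ 0.1620+1.8225+2.8200+0.2200  ⇒  S_min = 10049/2000 m

S_min = 10049/2000 m = 5.0245 m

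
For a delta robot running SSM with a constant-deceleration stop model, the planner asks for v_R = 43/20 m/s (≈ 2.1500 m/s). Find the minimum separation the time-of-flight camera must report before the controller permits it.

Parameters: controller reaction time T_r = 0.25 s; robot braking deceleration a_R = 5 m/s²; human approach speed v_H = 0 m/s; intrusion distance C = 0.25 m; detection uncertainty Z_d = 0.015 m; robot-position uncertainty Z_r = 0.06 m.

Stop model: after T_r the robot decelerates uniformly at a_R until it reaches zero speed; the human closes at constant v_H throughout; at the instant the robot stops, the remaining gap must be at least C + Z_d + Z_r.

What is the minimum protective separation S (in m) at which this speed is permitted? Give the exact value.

T_s = v_R/a_R = (43/20)/5 = 0.4300 s
reaction-phase robot travel = 2.1500·0.2500 = 0.5375 m
braking distance = 2.1500²/(2·5.0000) = 0.4622 m
human closes 0.0000·0.6800 = 0.0000 m
margins: 0.2500+0.0150+0.0600 = 0.3250 m
S_min ≈ 0.5375+0.4622+0.0000+0.3250  ⇒  S_min = 5299/4000 m

S_min = 5299/4000 m = 1.3248 m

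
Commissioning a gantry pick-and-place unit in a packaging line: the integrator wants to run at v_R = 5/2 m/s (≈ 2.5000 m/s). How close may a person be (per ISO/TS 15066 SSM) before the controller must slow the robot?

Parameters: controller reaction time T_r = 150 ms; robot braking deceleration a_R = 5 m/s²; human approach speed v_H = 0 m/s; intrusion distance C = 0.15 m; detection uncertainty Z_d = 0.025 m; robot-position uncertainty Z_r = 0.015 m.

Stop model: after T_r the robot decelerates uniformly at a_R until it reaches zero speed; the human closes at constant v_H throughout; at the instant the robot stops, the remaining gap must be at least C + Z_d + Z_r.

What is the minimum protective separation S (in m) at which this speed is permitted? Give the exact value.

S_min = 119/100 m = 1.1900 m

braking lasts T_s = (5/2)/5 = 0.5000 s
robot covers v_R·T_r = 2.5000·0.1500 = 0.3750 m before braking
robot under decel: 2.5000²/(2·5.0000) = 0.6250 m
person approaches 0.0000·(0.1500+0.5000) = 0.0000 m
residual clearance needed = 0.1500+0.0250+0.0150 = 0.1900 m
S_min ≈ 0.3750+0.6250+0.0000+0.1900  ⇒  S_min = 119/100 m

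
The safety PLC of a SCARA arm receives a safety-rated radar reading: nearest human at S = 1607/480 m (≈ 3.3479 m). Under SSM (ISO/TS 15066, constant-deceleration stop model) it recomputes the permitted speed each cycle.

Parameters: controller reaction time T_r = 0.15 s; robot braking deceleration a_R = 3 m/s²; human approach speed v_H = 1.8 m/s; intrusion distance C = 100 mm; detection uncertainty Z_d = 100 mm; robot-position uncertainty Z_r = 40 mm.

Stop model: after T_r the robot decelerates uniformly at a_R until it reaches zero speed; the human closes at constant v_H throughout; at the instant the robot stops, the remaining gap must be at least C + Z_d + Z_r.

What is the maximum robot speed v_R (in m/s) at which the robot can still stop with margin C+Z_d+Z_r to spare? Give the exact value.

v_R_max = 49/20 m/s = 2.4500 m/s

quadratic (1/6)·v² + (3/4)·v + (-6811/2400) = 0
  disc = (3/4)² − 4·(1/6)·(-6811/2400) = 2209/900 ; √disc = 47/30
  v_R = (−(3/4) + 47/30) / (2·(1/6)) = 49/20 m/s
check:
braking lasts T_s = (49/20)/3 = 0.8167 s
reaction-phase robot travel = 2.4500·0.1500 = 0.3675 m
robot covers 2.4500·0.8167 − ½·3.0000·0.8167² = 1.0004 m while stopping
human closes 1.8000·0.9667 = 1.7400 m
margins: 0.1000+0.1000+0.0400 = 0.2400 m
sum ≈ 0.3675+1.0004+1.7400+0.2400 ≈ 3.3479 m = S ✓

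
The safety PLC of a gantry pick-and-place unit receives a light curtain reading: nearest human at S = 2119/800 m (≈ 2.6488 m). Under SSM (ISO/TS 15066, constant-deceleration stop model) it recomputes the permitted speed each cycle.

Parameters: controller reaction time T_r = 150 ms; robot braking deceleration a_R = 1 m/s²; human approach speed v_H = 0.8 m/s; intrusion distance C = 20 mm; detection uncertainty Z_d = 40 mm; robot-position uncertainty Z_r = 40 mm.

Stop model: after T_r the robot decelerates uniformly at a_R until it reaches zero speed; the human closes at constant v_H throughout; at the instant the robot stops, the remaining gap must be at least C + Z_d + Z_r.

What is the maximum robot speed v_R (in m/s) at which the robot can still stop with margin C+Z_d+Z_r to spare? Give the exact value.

at the boundary: (1/2)·v² + (19/20)·v + (-1943/800) = 0
  disc = (19/20)² − 4·(1/2)·(-1943/800) = 144/25 ; √disc = 12/5
  v_R = (−(19/20) + 12/5) / (2·(1/2)) = 29/20 m/s
check:
T_s = v_R/a_R = (29/20)/1 = 1.4500 s
reaction-phase robot travel = 1.4500·0.1500 = 0.2175 m
robot under decel: 1.4500²/(2·1.0000) = 1.0513 m
human over T_r+T_s: 0.8000·(0.1500+1.4500) = 1.2800 m
residual clearance needed = 0.0200+0.0400+0.0400 = 0.1000 m
sum ≈ 0.2175+1.0513+1.2800+0.1000 ≈ 2.6488 m = S ✓

v_R_max = 29/20 m/s = 1.4500 m/s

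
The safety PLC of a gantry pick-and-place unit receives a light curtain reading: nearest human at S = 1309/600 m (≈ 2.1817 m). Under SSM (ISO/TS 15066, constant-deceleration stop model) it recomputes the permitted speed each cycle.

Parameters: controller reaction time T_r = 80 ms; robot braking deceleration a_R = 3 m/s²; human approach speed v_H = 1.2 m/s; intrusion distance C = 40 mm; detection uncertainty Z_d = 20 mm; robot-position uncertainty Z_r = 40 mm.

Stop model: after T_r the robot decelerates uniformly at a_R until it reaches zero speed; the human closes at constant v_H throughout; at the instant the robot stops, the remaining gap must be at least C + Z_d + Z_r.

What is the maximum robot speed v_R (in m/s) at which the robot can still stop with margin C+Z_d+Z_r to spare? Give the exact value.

collect terms ⇒ (1/6)·v_R² + (12/25)·v_R + (-5957/3000) = 0
  disc = (12/25)² − 4·(1/6)·(-5957/3000) = 34969/22500 ; √disc = 187/150
  v_R = (−(12/25) + 187/150) / (2·(1/6)) = 23/10 m/s
check:
T_s = v_R/a_R = (23/10)/3 = 0.7667 s
robot covers v_R·T_r = 2.3000·0.0800 = 0.1840 m before braking
robot under decel: 2.3000²/(2·3.0000) = 0.8817 m
human over T_r+T_s: 1.2000·(0.0800+0.7667) = 1.0160 m
C+Z_d+Z_r = 0.0400+0.0200+0.0400 = 0.1000 m
sum ≈ 0.1840+0.8817+1.0160+0.1000 ≈ 2.1817 m = S ✓

v_R_max = 23/10 m/s = 2.3000 m/s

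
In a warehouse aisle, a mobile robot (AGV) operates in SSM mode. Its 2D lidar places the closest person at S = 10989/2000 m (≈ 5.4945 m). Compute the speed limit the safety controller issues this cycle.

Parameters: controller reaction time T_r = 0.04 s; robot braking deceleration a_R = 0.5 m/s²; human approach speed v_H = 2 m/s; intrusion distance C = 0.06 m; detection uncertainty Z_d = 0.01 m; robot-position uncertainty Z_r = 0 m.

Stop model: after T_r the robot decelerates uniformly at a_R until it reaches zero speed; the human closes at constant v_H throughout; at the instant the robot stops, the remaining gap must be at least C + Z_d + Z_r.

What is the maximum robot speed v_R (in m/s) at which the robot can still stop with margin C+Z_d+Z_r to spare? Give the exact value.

at the boundary: (1)·v² + (101/25)·v + (-10689/2000) = 0
  disc = (101/25)² − 4·(1)·(-10689/2000) = 94249/2500 ; √disc = 307/50
  v_R = (−(101/25) + 307/50) / (2·(1)) = 21/20 m/s
check:
T_s = v_R/a_R = (21/20)/(1/2) = 2.1000 s
reaction-phase robot travel = 1.0500·0.0400 = 0.0420 m
robot under decel: 1.0500²/(2·0.5000) = 1.1025 m
human over T_r+T_s: 2.0000·(0.0400+2.1000) = 4.2800 m
margins: 0.0600+0.0100+0.0000 = 0.0700 m
sum ≈ 0.0420+1.1025+4.2800+0.0700 ≈ 5.4945 m = S ✓

v_R_max = 21/20 m/s = 1.0500 m/s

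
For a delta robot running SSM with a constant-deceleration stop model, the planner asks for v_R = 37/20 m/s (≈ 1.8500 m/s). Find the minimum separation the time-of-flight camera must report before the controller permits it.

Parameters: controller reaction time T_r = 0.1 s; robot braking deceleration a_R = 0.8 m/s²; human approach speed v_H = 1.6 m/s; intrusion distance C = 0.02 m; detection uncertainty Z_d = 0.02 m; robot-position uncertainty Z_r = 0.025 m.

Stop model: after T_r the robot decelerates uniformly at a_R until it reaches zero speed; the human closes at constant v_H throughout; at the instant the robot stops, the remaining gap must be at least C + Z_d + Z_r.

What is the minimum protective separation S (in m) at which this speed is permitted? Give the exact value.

stop time T_s = (37/20)/(4/5) = 2.3125 s
reaction-phase robot travel = 1.8500·0.1000 = 0.1850 m
braking distance = 1.8500²/(2·0.8000) = 2.1391 m
human closes 1.6000·2.4125 = 3.8600 m
residual clearance needed = 0.0200+0.0200+0.0250 = 0.0650 m
S_min ≈ 0.1850+2.1391+3.8600+0.0650  ⇒  S_min = 19997/3200 m

S_min = 19997/3200 m = 6.2491 m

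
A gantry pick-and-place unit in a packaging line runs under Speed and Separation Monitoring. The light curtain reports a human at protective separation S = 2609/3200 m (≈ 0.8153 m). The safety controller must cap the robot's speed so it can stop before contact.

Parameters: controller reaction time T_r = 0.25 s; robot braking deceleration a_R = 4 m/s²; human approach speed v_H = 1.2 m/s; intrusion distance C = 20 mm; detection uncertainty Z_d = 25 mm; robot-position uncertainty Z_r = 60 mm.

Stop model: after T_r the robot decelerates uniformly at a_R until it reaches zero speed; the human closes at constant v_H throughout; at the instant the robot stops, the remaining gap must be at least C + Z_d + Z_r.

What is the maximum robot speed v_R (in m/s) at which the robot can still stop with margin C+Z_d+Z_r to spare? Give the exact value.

v_R_max = 13/20 m/s = 0.6500 m/s

at the boundary: (1/8)·v² + (11/20)·v + (-1313/3200) = 0
  disc = (11/20)² − 4·(1/8)·(-1313/3200) = 3249/6400 ; √disc = 57/80
  v_R = (−(11/20) + 57/80) / (2·(1/8)) = 13/20 m/s
check:
braking lasts T_s = (13/20)/4 = 0.1625 s
robot in T_r: 0.6500·0.2500 = 0.1625 m
braking distance = 0.6500²/(2·4.0000) = 0.0528 m
person approaches 1.2000·(0.2500+0.1625) = 0.4950 m
residual clearance needed = 0.0200+0.0250+0.0600 = 0.1050 m
sum ≈ 0.1625+0.0528+0.4950+0.1050 ≈ 0.8153 m = S ✓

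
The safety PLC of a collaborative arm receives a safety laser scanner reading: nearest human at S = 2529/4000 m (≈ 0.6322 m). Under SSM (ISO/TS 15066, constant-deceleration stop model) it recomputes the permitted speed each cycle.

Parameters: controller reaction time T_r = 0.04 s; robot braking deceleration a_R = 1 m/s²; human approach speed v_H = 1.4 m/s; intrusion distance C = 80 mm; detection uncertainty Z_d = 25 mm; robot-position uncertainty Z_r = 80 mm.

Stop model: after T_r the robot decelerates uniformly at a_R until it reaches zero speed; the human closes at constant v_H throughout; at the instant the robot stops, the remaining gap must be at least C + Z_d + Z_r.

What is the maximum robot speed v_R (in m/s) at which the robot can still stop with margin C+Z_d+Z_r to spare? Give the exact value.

v_R_max = 1/4 m/s = 0.2500 m/s

quadratic (1/2)·v² + (36/25)·v + (-313/800) = 0
  disc = (36/25)² − 4·(1/2)·(-313/800) = 28561/10000 ; √disc = 169/100
  v_R = (−(36/25) + 169/100) / (2·(1/2)) = 1/4 m/s
check:
stop time T_s = (1/4)/1 = 0.2500 s
robot in T_r: 0.2500·0.0400 = 0.0100 m
robot covers 0.2500·0.2500 − ½·1.0000·0.2500² = 0.0312 m while stopping
person approaches 1.4000·(0.0400+0.2500) = 0.4060 m
residual clearance needed = 0.0800+0.0250+0.0800 = 0.1850 m
sum ≈ 0.0100+0.0312+0.4060+0.1850 ≈ 0.6322 m = S ✓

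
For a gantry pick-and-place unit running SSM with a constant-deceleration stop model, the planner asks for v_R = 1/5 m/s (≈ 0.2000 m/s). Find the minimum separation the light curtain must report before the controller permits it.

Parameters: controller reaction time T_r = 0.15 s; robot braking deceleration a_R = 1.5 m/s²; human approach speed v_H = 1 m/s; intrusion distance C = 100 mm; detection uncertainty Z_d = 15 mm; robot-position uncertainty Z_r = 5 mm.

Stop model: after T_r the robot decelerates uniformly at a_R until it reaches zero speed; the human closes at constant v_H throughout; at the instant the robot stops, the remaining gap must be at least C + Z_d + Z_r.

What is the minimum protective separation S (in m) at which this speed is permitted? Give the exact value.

stop time T_s = (1/5)/(3/2) = 0.1333 s
reaction-phase robot travel = 0.2000·0.1500 = 0.0300 m
robot covers 0.2000·0.1333 − ½·1.5000·0.1333² = 0.0133 m while stopping
human closes 1.0000·0.2833 = 0.2833 m
margins: 0.1000+0.0150+0.0050 = 0.1200 m
S_min ≈ 0.0300+0.0133+0.2833+0.1200  ⇒  S_min = 67/150 m

S_min = 67/150 m = 0.4467 m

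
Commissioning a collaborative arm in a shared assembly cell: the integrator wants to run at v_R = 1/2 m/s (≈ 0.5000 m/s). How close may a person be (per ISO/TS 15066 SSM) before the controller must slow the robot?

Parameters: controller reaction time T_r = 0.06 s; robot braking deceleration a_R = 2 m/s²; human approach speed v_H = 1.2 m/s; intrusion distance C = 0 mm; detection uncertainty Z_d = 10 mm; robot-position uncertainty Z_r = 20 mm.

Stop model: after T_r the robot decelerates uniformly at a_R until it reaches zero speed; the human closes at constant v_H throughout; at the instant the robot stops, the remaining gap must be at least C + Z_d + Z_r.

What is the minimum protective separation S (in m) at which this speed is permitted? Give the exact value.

stop time T_s = (1/2)/2 = 0.2500 s
reaction-phase robot travel = 0.5000·0.0600 = 0.0300 m
braking distance = 0.5000²/(2·2.0000) = 0.0625 m
person approaches 1.2000·(0.0600+0.2500) = 0.3720 m
margins: 0.0000+0.0100+0.0200 = 0.0300 m
S_min ≈ 0.0300+0.0625+0.3720+0.0300  ⇒  S_min = 989/2000 m

S_min = 989/2000 m = 0.4945 m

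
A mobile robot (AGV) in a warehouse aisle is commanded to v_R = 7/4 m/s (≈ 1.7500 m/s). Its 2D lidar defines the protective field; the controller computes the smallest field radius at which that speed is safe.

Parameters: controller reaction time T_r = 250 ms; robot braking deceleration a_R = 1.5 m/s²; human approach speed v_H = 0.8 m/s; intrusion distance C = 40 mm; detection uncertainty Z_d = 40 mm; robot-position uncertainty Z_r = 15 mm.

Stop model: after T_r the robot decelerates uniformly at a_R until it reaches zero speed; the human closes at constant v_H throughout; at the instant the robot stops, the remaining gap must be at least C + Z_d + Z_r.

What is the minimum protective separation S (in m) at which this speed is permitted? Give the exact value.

S_min = 403/150 m = 2.6867 m

stop time T_s = (7/4)/(3/2) = 1.1667 s
robot covers v_R·T_r = 1.7500·0.2500 = 0.4375 m before braking
robot under decel: 1.7500²/(2·1.5000) = 1.0208 m
human over T_r+T_s: 0.8000·(0.2500+1.1667) = 1.1333 m
C+Z_d+Z_r = 0.0400+0.0400+0.0150 = 0.0950 m
S_min ≈ 0.4375+1.0208+1.1333+0.0950  ⇒  S_min = 403/150 m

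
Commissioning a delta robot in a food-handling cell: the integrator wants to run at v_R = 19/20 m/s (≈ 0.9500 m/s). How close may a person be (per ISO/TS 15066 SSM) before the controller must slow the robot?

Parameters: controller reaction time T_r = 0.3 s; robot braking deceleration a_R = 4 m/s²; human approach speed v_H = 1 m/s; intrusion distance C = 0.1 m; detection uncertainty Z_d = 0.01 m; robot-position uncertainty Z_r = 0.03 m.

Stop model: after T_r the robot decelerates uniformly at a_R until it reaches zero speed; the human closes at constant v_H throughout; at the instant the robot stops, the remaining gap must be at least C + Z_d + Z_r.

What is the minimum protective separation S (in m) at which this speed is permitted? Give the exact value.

stop time T_s = (19/20)/4 = 0.2375 s
robot in T_r: 0.9500·0.3000 = 0.2850 m
robot under decel: 0.9500²/(2·4.0000) = 0.1128 m
human closes 1.0000·0.5375 = 0.5375 m
residual clearance needed = 0.1000+0.0100+0.0300 = 0.1400 m
S_min ≈ 0.2850+0.1128+0.5375+0.1400  ⇒  S_min = 3441/3200 m

S_min = 3441/3200 m = 1.0753 m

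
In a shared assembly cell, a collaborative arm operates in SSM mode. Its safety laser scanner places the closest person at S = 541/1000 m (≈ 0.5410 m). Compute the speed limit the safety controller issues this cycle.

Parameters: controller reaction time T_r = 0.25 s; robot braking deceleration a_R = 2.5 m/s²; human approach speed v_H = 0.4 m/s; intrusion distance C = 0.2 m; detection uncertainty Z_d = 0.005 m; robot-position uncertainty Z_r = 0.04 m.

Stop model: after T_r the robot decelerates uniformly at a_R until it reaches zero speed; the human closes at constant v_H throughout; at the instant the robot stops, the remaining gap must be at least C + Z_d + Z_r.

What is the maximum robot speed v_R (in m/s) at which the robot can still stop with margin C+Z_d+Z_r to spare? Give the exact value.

v_R_max = 2/5 m/s = 0.4000 m/s

collect terms ⇒ (1/5)·v_R² + (41/100)·v_R + (-49/250) = 0
  disc = (41/100)² − 4·(1/5)·(-49/250) = 3249/10000 ; √disc = 57/100
  v_R = (−(41/100) + 57/100) / (2·(1/5)) = 2/5 m/s
check:
braking lasts T_s = (2/5)/(5/2) = 0.1600 s
robot in T_r: 0.4000·0.2500 = 0.1000 m
robot under decel: 0.4000²/(2·2.5000) = 0.0320 m
human over T_r+T_s: 0.4000·(0.2500+0.1600) = 0.1640 m
C+Z_d+Z_r = 0.2000+0.0050+0.0400 = 0.2450 m
sum ≈ 0.1000+0.0320+0.1640+0.2450 ≈ 0.5410 m = S ✓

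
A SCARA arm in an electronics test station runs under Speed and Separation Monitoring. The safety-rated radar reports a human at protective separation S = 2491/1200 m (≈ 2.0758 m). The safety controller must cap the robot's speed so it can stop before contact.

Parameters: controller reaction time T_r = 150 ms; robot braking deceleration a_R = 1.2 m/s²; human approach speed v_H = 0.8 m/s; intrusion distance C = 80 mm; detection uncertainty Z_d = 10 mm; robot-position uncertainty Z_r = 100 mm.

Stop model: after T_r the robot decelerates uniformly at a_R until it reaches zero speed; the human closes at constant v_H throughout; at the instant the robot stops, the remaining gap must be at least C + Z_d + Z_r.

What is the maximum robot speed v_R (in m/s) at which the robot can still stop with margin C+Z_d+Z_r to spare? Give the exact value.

collect terms ⇒ (5/12)·v_R² + (49/60)·v_R + (-2119/1200) = 0
  disc = (49/60)² − 4·(5/12)·(-2119/1200) = 361/100 ; √disc = 19/10
  v_R = (−(49/60) + 19/10) / (2·(5/12)) = 13/10 m/s
check:
T_s = v_R/a_R = (13/10)/(6/5) = 1.0833 s
robot in T_r: 1.3000·0.1500 = 0.1950 m
robot covers 1.3000·1.0833 − ½·1.2000·1.0833² = 0.7042 m while stopping
human closes 0.8000·1.2333 = 0.9867 m
C+Z_d+Z_r = 0.0800+0.0100+0.1000 = 0.1900 m
sum ≈ 0.1950+0.7042+0.9867+0.1900 ≈ 2.0758 m = S ✓

v_R_max = 13/10 m/s = 1.3000 m/s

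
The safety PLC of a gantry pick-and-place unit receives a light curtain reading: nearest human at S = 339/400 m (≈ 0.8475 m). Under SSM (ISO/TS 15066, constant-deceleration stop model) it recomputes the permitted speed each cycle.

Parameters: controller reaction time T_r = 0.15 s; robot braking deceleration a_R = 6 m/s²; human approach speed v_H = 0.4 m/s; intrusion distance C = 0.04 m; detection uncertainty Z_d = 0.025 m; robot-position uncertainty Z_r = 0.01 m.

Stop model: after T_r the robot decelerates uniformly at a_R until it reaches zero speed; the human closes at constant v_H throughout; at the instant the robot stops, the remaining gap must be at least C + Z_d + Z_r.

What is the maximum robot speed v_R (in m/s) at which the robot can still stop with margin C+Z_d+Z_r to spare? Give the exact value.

at the boundary: (1/12)·v² + (13/60)·v + (-57/80) = 0
  disc = (13/60)² − 4·(1/12)·(-57/80) = 64/225 ; √disc = 8/15
  v_R = (−(13/60) + 8/15) / (2·(1/12)) = 19/10 m/s
check:
braking lasts T_s = (19/10)/6 = 0.3167 s
reaction-phase robot travel = 1.9000·0.1500 = 0.2850 m
robot under decel: 1.9000²/(2·6.0000) = 0.3008 m
human over T_r+T_s: 0.4000·(0.1500+0.3167) = 0.1867 m
residual clearance needed = 0.0400+0.0250+0.0100 = 0.0750 m
sum ≈ 0.2850+0.3008+0.1867+0.0750 ≈ 0.8475 m = S ✓

v_R_max = 19/10 m/s = 1.9000 m/s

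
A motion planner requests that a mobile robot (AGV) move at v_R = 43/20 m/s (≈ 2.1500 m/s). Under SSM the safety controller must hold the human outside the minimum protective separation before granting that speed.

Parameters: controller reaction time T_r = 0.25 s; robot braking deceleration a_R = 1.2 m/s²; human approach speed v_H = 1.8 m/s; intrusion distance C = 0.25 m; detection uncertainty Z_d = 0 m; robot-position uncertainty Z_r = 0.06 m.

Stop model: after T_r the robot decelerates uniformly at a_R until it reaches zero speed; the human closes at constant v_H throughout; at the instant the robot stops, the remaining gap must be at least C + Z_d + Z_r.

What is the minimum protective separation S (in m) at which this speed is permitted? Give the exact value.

S_min = 30953/4800 m = 6.4485 m

braking lasts T_s = (43/20)/(6/5) = 1.7917 s
reaction-phase robot travel = 2.1500·0.2500 = 0.5375 m
robot covers 2.1500·1.7917 − ½·1.2000·1.7917² = 1.9260 m while stopping
person approaches 1.8000·(0.2500+1.7917) = 3.6750 m
residual clearance needed = 0.2500+0.0000+0.0600 = 0.3100 m
S_min ≈ 0.5375+1.9260+3.6750+0.3100  ⇒  S_min = 30953/4800 m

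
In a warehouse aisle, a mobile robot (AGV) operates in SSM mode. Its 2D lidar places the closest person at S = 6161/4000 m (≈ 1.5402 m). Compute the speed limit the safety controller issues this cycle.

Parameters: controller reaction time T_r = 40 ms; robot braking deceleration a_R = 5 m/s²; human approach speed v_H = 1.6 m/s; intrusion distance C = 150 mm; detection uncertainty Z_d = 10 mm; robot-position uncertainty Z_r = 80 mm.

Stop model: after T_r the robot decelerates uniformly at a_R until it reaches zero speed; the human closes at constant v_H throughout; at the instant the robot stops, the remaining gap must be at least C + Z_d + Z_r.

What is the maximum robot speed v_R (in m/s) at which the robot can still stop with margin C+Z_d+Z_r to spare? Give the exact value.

v_R_max = 43/20 m/s = 2.1500 m/s

quadratic (1/10)·v² + (9/25)·v + (-989/800) = 0
  disc = (9/25)² − 4·(1/10)·(-989/800) = 6241/10000 ; √disc = 79/100
  v_R = (−(9/25) + 79/100) / (2·(1/10)) = 43/20 m/s
check:
braking lasts T_s = (43/20)/5 = 0.4300 s
reaction-phase robot travel = 2.1500·0.0400 = 0.0860 m
braking distance = 2.1500²/(2·5.0000) = 0.4622 m
human closes 1.6000·0.4700 = 0.7520 m
margins: 0.1500+0.0100+0.0800 = 0.2400 m
sum ≈ 0.0860+0.4622+0.7520+0.2400 ≈ 1.5402 m = S ✓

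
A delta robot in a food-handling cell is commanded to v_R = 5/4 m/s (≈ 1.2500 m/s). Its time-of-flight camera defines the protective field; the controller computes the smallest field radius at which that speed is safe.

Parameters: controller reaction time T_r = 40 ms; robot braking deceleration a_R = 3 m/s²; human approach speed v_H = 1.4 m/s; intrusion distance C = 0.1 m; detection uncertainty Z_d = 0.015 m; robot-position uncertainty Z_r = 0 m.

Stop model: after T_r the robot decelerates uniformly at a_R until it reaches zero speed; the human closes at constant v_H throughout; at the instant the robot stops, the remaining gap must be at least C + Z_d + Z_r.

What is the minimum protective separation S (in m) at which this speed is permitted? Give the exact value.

braking lasts T_s = (5/4)/3 = 0.4167 s
reaction-phase robot travel = 1.2500·0.0400 = 0.0500 m
braking distance = 1.2500²/(2·3.0000) = 0.2604 m
person approaches 1.4000·(0.0400+0.4167) = 0.6393 m
C+Z_d+Z_r = 0.1000+0.0150+0.0000 = 0.1150 m
S_min ≈ 0.0500+0.2604+0.6393+0.1150  ⇒  S_min = 4259/4000 m

S_min = 4259/4000 m = 1.0648 m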